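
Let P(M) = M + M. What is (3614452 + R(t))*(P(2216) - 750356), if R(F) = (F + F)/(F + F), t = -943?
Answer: -2696107239572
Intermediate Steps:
P(M) = 2*M
R(F) = 1 (R(F) = (2*F)/((2*F)) = (2*F)*(1/(2*F)) = 1)
(3614452 + R(t))*(P(2216) - 750356) = (3614452 + 1)*(2*2216 - 750356) = 3614453*(4432 - 750356) = 3614453*(-745924) = -2696107239572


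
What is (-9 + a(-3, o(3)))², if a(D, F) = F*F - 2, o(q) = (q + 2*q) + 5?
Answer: 34225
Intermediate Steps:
o(q) = 5 + 3*q (o(q) = 3*q + 5 = 5 + 3*q)
a(D, F) = -2 + F² (a(D, F) = F² - 2 = -2 + F²)
(-9 + a(-3, o(3)))² = (-9 + (-2 + (5 + 3*3)²))² = (-9 + (-2 + (5 + 9)²))² = (-9 + (-2 + 14²))² = (-9 + (-2 + 196))² = (-9 + 194)² = 185² = 34225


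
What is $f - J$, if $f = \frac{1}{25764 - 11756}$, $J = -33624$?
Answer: $\frac{471004993}{14008} \approx 33624.0$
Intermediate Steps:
$f = \frac{1}{14008} \approx 7.1388 \cdot 10^{-5}$
$f - J = \frac{1}{14008} - -33624 = \frac{1}{14008} + 33624 = \frac{471004993}{14008}$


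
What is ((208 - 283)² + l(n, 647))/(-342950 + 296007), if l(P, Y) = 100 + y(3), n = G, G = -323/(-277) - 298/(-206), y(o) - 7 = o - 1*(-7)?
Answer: -5742/46943 ≈ -0.12232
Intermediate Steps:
y(o) = 14 + o (y(o) = 7 + (o - 1*(-7)) = 7 + (o + 7) = 7 + (7 + o) = 14 + o)
G = 74542/28531 (G = -323*(-1/277) - 298*(-1/206) = 323/277 + 149/103 = 74542/28531 ≈ 2.6127)
n = 74542/28531 ≈ 2.6127
l(P, Y) = 117 (l(P, Y) = 100 + (14 + 3) = 100 + 17 = 117)
((208 - 283)² + l(n, 647))/(-342950 + 296007) = ((208 - 283)² + 117)/(-342950 + 296007) = ((-75)² + 117)/(-46943) = (5625 + 117)*(-1/46943) = 5742*(-1/46943) = -5742/46943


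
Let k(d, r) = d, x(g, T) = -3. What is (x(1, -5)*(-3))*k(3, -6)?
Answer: 27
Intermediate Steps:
(x(1, -5)*(-3))*k(3, -6) = -3*(-3)*3 = 9*3 = 27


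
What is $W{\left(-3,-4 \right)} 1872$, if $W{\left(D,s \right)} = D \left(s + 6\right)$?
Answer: $-11232$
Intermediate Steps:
$W{\left(D,s \right)} = D \left(6 + s\right)$
$W{\left(-3,-4 \right)} 1872 = - 3 \left(6 - 4\right) 1872 = \left(-3\right) 2 \cdot 1872 = \left(-6\right) 1872 = -11232$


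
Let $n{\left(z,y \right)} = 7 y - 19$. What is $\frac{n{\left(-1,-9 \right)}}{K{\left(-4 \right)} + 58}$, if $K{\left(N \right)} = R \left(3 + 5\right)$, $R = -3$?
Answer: $- \frac{41}{17} \approx -2.4118$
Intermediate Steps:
$n{\left(z,y \right)} = -19 + 7 y$
$K{\left(N \right)} = -24$ ($K{\left(N \right)} = - 3 \left(3 + 5\right) = \left(-3\right) 8 = -24$)
$\frac{n{\left(-1,-9 \right)}}{K{\left(-4 \right)} + 58} = \frac{-19 + 7 \left(-9\right)}{-24 + 58} = \frac{-19 - 63}{34} = \frac{1}{34} \left(-82\right) = - \frac{41}{17}$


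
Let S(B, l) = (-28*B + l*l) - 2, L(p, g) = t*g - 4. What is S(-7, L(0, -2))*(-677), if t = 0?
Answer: -142170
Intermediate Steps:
L(p, g) = -4 (L(p, g) = 0*g - 4 = 0 - 4 = -4)
S(B, l) = -2 + l² - 28*B (S(B, l) = (-28*B + l²) - 2 = (l² - 28*B) - 2 = -2 + l² - 28*B)
S(-7, L(0, -2))*(-677) = (-2 + (-4)² - 28*(-7))*(-677) = (-2 + 16 + 196)*(-677) = 210*(-677) = -142170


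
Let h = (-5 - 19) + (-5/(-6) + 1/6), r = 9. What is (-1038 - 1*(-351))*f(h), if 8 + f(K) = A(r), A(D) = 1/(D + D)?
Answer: 32747/6 ≈ 5457.8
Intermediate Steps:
h = -23 (h = -24 + (-5*(-⅙) + 1*(⅙)) = -24 + (⅚ + ⅙) = -24 + 1 = -23)
A(D) = 1/(2*D)
f(K) = -143/18 (f(K) = -8 + (½)/9 = -8 + (½)*(⅑) = -8 + 1/18 = -143/18)
(-1038 - 1*(-351))*f(h) = (-1038 - 1*(-351))*(-143/18) = (-1038 + 351)*(-143/18) = -687*(-143/18) = 32747/6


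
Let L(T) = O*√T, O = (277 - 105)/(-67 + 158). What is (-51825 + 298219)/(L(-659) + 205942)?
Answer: 105050433134647/87803670144285 - 964139722*I*√659/87803670144285 ≈ 1.1964 - 0.00028188*I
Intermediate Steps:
O = 172/91 ≈ 1.8901
L(T) = 172*√T/91
(-51825 + 298219)/(L(-659) + 205942) = (-51825 + 298219)/(172*√(-659)/91 + 205942) = 246394/(172*(I*√659)/91 + 205942) = 246394/(172*I*√659/91 + 205942) = 246394/(205942 + 172*I*√659/91)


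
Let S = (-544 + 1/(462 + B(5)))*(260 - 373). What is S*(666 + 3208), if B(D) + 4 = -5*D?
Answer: 103115276862/433 ≈ 2.3814e+8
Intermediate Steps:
B(D) = -4 - 5*D
S = 26617263/433 (S = (-544 + 1/(462 + (-4 - 5*5)))*(260 - 373) = (-544 + 1/(462 + (-4 - 25)))*(-113) = (-544 + 1/(462 - 29))*(-113) = (-544 + 1/433)*(-113) = -235551/433*(-113) = 26617263/433 ≈ 61472.)
S*(666 + 3208) = 26617263*(666 + 3208)/433 = (26617263/433)*3874 = 103115276862/433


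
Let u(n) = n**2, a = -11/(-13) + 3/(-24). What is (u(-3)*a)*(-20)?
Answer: -3375/26 ≈ -129.81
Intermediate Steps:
a = 75/104 (a = -11*(-1/13) + 3*(-1/24) = 11/13 - 1/8 = 75/104 ≈ 0.72115)
(u(-3)*a)*(-20) = ((-3)**2*(75/104))*(-20) = (9*(75/104))*(-20) = (675/104)*(-20) = -3375/26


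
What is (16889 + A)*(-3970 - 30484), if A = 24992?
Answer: -1442967974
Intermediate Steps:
(16889 + A)*(-3970 - 30484) = (16889 + 24992)*(-3970 - 30484) = 41881*(-34454) = -1442967974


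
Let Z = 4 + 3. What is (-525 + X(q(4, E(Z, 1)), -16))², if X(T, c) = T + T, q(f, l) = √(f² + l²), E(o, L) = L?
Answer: 275693 - 2100*√17 ≈ 2.6703e+5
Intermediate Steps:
Z = 7
X(T, c) = 2*T
(-525 + X(q(4, E(Z, 1)), -16))² = (-525 + 2*√(4² + 1²))² = (-525 + 2*√(16 + 1))² = (-525 + 2*√17)²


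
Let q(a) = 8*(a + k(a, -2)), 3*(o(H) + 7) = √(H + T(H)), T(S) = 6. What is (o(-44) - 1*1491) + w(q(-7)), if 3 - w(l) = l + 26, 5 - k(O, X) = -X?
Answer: -1489 + I*√38/3 ≈ -1489.0 + 2.0548*I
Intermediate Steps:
k(O, X) = 5 + X (k(O, X) = 5 - (-1)*X = 5 + X)
o(H) = -7 + √(6 + H)/3 (o(H) = -7 + √(H + 6)/3 = -7 + √(6 + H)/3)
q(a) = 24 + 8*a (q(a) = 8*(a + (5 - 2)) = 8*(a + 3) = 8*(3 + a) = 24 + 8*a)
w(l) = -23 - l (w(l) = 3 - (l + 26) = 3 - (26 + l) = 3 + (-26 - l) = -23 - l)
(o(-44) - 1*1491) + w(q(-7)) = ((-7 + √(6 - 44)/3) - 1*1491) + (-23 - (24 + 8*(-7))) = ((-7 + √(-38)/3) - 1491) + (-23 - (24 - 56)) = ((-7 + (I*√38)/3) - 1491) + (-23 - 1*(-32)) = ((-7 + I*√38/3) - 1491) + (-23 + 32) = (-1498 + I*√38/3) + 9 = -1489 + I*√38/3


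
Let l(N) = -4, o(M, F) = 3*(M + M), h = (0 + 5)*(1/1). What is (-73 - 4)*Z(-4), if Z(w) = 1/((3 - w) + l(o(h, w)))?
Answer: -77/3 ≈ -25.667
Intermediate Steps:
h = 5 (h = 5*(1*1) = 5*1 = 5)
o(M, F) = 6*M (o(M, F) = 3*(2*M) = 6*M)
Z(w) = 1/(-1 - w) (Z(w) = 1/((3 - w) - 4) = 1/(-1 - w))
(-73 - 4)*Z(-4) = (-73 - 4)*(-1/(1 - 4)) = -(-77)/(-3) = -(-77)*(-1)/3 = -77*⅓ = -77/3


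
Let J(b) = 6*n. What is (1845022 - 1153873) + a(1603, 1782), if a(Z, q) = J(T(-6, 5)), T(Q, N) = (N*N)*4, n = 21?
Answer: 691275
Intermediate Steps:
T(Q, N) = 4*N² (T(Q, N) = N²*4 = 4*N²)
J(b) = 126 (J(b) = 6*21 = 126)
a(Z, q) = 126
(1845022 - 1153873) + a(1603, 1782) = (1845022 - 1153873) + 126 = 691149 + 126 = 691275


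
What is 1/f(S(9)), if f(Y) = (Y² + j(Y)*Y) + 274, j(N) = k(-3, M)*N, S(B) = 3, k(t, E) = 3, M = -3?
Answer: 1/310 ≈ 0.0032258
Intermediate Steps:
j(N) = 3*N
f(Y) = 274 + 4*Y² (f(Y) = (Y² + (3*Y)*Y) + 274 = (Y² + 3*Y²) + 274 = 4*Y² + 274 = 274 + 4*Y²)
1/f(S(9)) = 1/(274 + 4*3²) = 1/(274 + 4*9) = 1/(274 + 36) = 1/310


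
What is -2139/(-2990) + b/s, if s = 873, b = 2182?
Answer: 364849/113490 ≈ 3.2148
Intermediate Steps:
-2139/(-2990) + b/s = -2139/(-2990) + 2182/873 = -2139*(-1/2990) + 2182*(1/873) = 93/130 + 2182/873 = 364849/113490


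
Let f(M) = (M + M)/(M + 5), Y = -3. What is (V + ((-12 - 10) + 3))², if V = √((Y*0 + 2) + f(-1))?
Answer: (38 - √6)²/4 ≈ 315.96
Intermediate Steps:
f(M) = 2*M/(5 + M) (f(M) = (2*M)/(5 + M) = 2*M/(5 + M))
V = √6/2 (V = √((-3*0 + 2) + 2*(-1)/(5 - 1)) = √((0 + 2) + 2*(-1)/4) = √(2 + 2*(-1)*(¼)) = √(2 - ½) = √(3/2) = √6/2 ≈ 1.2247)
(V + ((-12 - 10) + 3))² = (√6/2 + ((-12 - 10) + 3))² = (√6/2 + (-22 + 3))² = (√6/2 - 19)² = (-19 + √6/2)²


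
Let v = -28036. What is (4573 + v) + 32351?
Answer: 8888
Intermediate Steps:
(4573 + v) + 32351 = (4573 - 28036) + 32351 = -23463 + 32351 = 8888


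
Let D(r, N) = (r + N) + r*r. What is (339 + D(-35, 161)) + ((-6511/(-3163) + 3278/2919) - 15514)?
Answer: -127604811805/9232797 ≈ -13821.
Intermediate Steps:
D(r, N) = N + r + r² (D(r, N) = (N + r) + r² = N + r + r²)
(339 + D(-35, 161)) + ((-6511/(-3163) + 3278/2919) - 15514) = (339 + (161 - 35 + (-35)²)) + ((-6511/(-3163) + 3278/2919) - 15514) = (339 + (161 - 35 + 1225)) + ((-6511*(-1/3163) + 3278*(1/2919)) - 15514) = (339 + 1351) + ((6511/3163 + 3278/2919) - 15514) = 1690 + (29373923/9232797 - 15514) = 1690 - 143208238735/9232797 = -127604811805/9232797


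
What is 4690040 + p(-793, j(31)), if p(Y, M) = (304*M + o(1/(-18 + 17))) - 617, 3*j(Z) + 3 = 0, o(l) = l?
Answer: 4689118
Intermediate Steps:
j(Z) = -1 (j(Z) = -1 + (⅓)*0 = -1 + 0 = -1)
p(Y, M) = -618 + 304*M (p(Y, M) = (304*M + 1/(-18 + 17)) - 617 = (304*M + 1/(-1)) - 617 = (304*M - 1) - 617 = (-1 + 304*M) - 617 = -618 + 304*M)
4690040 + p(-793, j(31)) = 4690040 + (-618 + 304*(-1)) = 4690040 + (-618 - 304) = 4690040 - 922 = 4689118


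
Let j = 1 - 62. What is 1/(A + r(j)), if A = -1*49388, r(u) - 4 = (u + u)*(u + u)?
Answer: -1/34500 ≈ -2.8985e-5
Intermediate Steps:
j = -61
r(u) = 4 + 4*u**2 (r(u) = 4 + (u + u)*(u + u) = 4 + (2*u)*(2*u) = 4 + 4*u**2)
A = -49388
1/(A + r(j)) = 1/(-49388 + (4 + 4*(-61)**2)) = 1/(-49388 + (4 + 4*3721)) = 1/(-49388 + (4 + 14884)) = 1/(-49388 + 14888) = 1/(-34500) = -1/34500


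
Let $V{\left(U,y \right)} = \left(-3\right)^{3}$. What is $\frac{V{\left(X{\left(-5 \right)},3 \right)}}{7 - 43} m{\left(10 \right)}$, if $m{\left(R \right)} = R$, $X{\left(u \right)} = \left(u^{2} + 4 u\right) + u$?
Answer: $\frac{15}{2} \approx 7.5$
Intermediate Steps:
$X{\left(u \right)} = u^{2} + 5 u$
$V{\left(U,y \right)} = -27$
$\frac{V{\left(X{\left(-5 \right)},3 \right)}}{7 - 43} m{\left(10 \right)} = - \frac{27}{7 - 43} \cdot 10 = - \frac{27}{-36} \cdot 10 = \left(-27\right) \left(- \frac{1}{36}\right) 10 = \frac{3}{4} \cdot 10 = \frac{15}{2}$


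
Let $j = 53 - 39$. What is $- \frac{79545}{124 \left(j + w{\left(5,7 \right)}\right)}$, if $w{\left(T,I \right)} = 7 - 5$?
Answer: $- \frac{79545}{1984} \approx -40.093$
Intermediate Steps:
$j = 14$ ($j = 53 - 39 = 14$)
$w{\left(T,I \right)} = 2$ ($w{\left(T,I \right)} = 7 - 5 = 2$)
$- \frac{79545}{124 \left(j + w{\left(5,7 \right)}\right)} = - \frac{79545}{124 \left(14 + 2\right)} = - \frac{79545}{124 \cdot 16} = - \frac{79545}{1984}$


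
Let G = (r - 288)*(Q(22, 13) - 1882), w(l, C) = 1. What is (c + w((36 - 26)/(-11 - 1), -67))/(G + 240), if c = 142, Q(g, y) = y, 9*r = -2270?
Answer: 429/3029746 ≈ 0.00014160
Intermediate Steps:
r = -2270/9 (r = (1/9)*(-2270) = -2270/9 ≈ -252.22)
G = 3029026/3 (G = (-2270/9 - 288)*(13 - 1882) = -4862/9*(-1869) = 3029026/3 ≈ 1.0097e+6)
(c + w((36 - 26)/(-11 - 1), -67))/(G + 240) = (142 + 1)/(3029026/3 + 240) = 143/(3029746/3) = 143*(3/3029746) = 429/3029746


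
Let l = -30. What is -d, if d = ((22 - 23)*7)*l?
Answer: -210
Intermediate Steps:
d = 210 (d = ((22 - 23)*7)*(-30) = -1*7*(-30) = -7*(-30) = 210)
-d = -1*210 = -210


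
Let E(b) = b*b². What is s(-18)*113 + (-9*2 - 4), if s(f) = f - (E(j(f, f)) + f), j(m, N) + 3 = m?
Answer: 1046471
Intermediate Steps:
j(m, N) = -3 + m
E(b) = b³
s(f) = -(-3 + f)³ (s(f) = f - ((-3 + f)³ + f) = f - (f + (-3 + f)³) = f + (-f - (-3 + f)³) = -(-3 + f)³)
s(-18)*113 + (-9*2 - 4) = -(-3 - 18)³*113 + (-9*2 - 4) = -1*(-21)³*113 + (-18 - 4) = -1*(-9261)*113 - 22 = 9261*113 - 22 = 1046493 - 22 = 1046471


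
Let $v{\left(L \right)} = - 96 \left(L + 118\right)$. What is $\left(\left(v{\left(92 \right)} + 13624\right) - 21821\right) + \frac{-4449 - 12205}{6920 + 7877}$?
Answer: $- \frac{419615183}{14797} \approx -28358.0$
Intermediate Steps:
$v{\left(L \right)} = -11328 - 96 L$ ($v{\left(L \right)} = - 96 \left(118 + L\right) = -11328 - 96 L$)
$\left(\left(v{\left(92 \right)} + 13624\right) - 21821\right) + \frac{-4449 - 12205}{6920 + 7877} = \left(\left(\left(-11328 - 8832\right) + 13624\right) - 21821\right) + \frac{-4449 - 12205}{6920 + 7877} = \left(\left(\left(-11328 - 8832\right) + 13624\right) - 21821\right) - \frac{16654}{14797} = \left(\left(-20160 + 13624\right) - 21821\right) - \frac{16654}{14797} = \left(-6536 - 21821\right) - \frac{16654}{14797} = -28357 - \frac{16654}{14797} = - \frac{419615183}{14797}$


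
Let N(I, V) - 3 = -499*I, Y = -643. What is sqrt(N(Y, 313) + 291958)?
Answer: sqrt(612818) ≈ 782.83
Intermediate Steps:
N(I, V) = 3 - 499*I
sqrt(N(Y, 313) + 291958) = sqrt((3 - 499*(-643)) + 291958) = sqrt((3 + 320857) + 291958) = sqrt(320860 + 291958) = sqrt(612818)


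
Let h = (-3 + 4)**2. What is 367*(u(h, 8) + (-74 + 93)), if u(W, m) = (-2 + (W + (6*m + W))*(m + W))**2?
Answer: 73665341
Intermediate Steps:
h = 1 (h = 1**2 = 1)
u(W, m) = (-2 + (W + m)*(2*W + 6*m))**2 (u(W, m) = (-2 + (W + (W + 6*m))*(W + m))**2 = (-2 + (2*W + 6*m)*(W + m))**2 = (-2 + (W + m)*(2*W + 6*m))**2)
367*(u(h, 8) + (-74 + 93)) = 367*(4*(-1 + 1**2 + 3*8**2 + 4*1*8)**2 + (-74 + 93)) = 367*(4*(-1 + 1 + 3*64 + 32)**2 + 19) = 367*(4*(-1 + 1 + 192 + 32)**2 + 19) = 367*(4*224**2 + 19) = 367*(4*50176 + 19) = 367*(200704 + 19) = 367*200723 = 73665341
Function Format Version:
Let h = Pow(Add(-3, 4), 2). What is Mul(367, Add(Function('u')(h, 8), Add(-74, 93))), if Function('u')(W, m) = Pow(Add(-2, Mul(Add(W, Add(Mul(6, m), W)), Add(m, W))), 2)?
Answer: 73665341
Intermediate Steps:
h = 1 (h = Pow(1, 2) = 1)
Function('u')(W, m) = Pow(Add(-2, Mul(Add(W, m), Add(Mul(2, W), Mul(6, m)))), 2) (Function('u')(W, m) = Pow(Add(-2, Mul(Add(W, Add(W, Mul(6, m))), Add(W, m))), 2) = Pow(Add(-2, Mul(Add(Mul(2, W), Mul(6, m)), Add(W, m))), 2) = Pow(Add(-2, Mul(Add(W, m), Add(Mul(2, W), Mul(6, m)))), 2))
Mul(367, Add(Function('u')(h, 8), Add(-74, 93))) = Mul(367, Add(Mul(4, Pow(Add(-1, Pow(1, 2), Mul(3, Pow(8, 2)), Mul(4, 1, 8)), 2)), Add(-74, 93))) = Mul(367, Add(Mul(4, Pow(Add(-1, 1, Mul(3, 64), 32), 2)), 19)) = Mul(367, Add(Mul(4, Pow(Add(-1, 1, 192, 32), 2)), 19)) = Mul(367, Add(Mul(4, Pow(224, 2)), 19)) = Mul(367, Add(Mul(4, 50176), 19)) = Mul(367, Add(200704, 19)) = Mul(367, 200723) = 73665341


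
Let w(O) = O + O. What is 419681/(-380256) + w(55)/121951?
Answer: -51138689471/46372599456 ≈ -1.1028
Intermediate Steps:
w(O) = 2*O
419681/(-380256) + w(55)/121951 = 419681/(-380256) + (2*55)/121951 = 419681*(-1/380256) + 110*(1/121951) = -419681/380256 + 110/121951 = -51138689471/46372599456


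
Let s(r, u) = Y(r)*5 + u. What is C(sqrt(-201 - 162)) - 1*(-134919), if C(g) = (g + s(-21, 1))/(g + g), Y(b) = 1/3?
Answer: 269839/2 - 4*I*sqrt(3)/99 ≈ 1.3492e+5 - 0.069982*I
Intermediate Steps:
Y(b) = 1/3 (Y(b) = 1*(1/3) = 1/3)
s(r, u) = 5/3 + u (s(r, u) = (1/3)*5 + u = 5/3 + u)
C(g) = (8/3 + g)/(2*g) (C(g) = (g + (5/3 + 1))/(g + g) = (g + 8/3)/((2*g)) = (8/3 + g)*(1/(2*g)) = (8/3 + g)/(2*g))
C(sqrt(-201 - 162)) - 1*(-134919) = (8 + 3*sqrt(-201 - 162))/(6*(sqrt(-201 - 162))) - 1*(-134919) = (8 + 3*sqrt(-363))/(6*(sqrt(-363))) + 134919 = (8 + 3*(11*I*sqrt(3)))/(6*((11*I*sqrt(3)))) + 134919 = (-I*sqrt(3)/33)*(8 + 33*I*sqrt(3))/6 + 134919 = -I*sqrt(3)*(8 + 33*I*sqrt(3))/198 + 134919 = 134919 - I*sqrt(3)*(8 + 33*I*sqrt(3))/198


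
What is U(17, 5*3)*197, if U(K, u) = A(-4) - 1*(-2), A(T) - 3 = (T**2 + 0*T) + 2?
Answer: 4531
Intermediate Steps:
A(T) = 5 + T**2 (A(T) = 3 + ((T**2 + 0*T) + 2) = 3 + ((T**2 + 0) + 2) = 3 + (T**2 + 2) = 3 + (2 + T**2) = 5 + T**2)
U(K, u) = 23 (U(K, u) = (5 + (-4)**2) - 1*(-2) = (5 + 16) + 2 = 21 + 2 = 23)
U(17, 5*3)*197 = 23*197 = 4531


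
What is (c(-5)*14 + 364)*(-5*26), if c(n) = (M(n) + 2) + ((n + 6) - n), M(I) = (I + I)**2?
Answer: -243880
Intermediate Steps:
M(I) = 4*I**2 (M(I) = (2*I)**2 = 4*I**2)
c(n) = 8 + 4*n**2 (c(n) = (4*n**2 + 2) + ((n + 6) - n) = (2 + 4*n**2) + ((6 + n) - n) = (2 + 4*n**2) + 6 = 8 + 4*n**2)
(c(-5)*14 + 364)*(-5*26) = ((8 + 4*(-5)**2)*14 + 364)*(-5*26) = ((8 + 4*25)*14 + 364)*(-130) = ((8 + 100)*14 + 364)*(-130) = (108*14 + 364)*(-130) = (1512 + 364)*(-130) = 1876*(-130) = -243880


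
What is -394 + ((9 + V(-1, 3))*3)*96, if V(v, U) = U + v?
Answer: 2774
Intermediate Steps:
-394 + ((9 + V(-1, 3))*3)*96 = -394 + ((9 + (3 - 1))*3)*96 = -394 + ((9 + 2)*3)*96 = -394 + (11*3)*96 = -394 + 33*96 = -394 + 3168 = 2774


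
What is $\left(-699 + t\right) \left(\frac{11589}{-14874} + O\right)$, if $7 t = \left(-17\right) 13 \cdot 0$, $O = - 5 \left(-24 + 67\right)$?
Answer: $\frac{747813267}{4958} \approx 1.5083 \cdot 10^{5}$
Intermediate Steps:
$O = -215$ ($O = \left(-5\right) 43 = -215$)
$t = 0$ ($t = \frac{\left(-17\right) 13 \cdot 0}{7} = \frac{\left(-221\right) 0}{7} = \frac{1}{7} \cdot 0 = 0$)
$\left(-699 + t\right) \left(\frac{11589}{-14874} + O\right) = \left(-699 + 0\right) \left(\frac{11589}{-14874} - 215\right) = - 699 \left(11589 \left(- \frac{1}{14874}\right) - 215\right) = - 699 \left(- \frac{3863}{4958} - 215\right) = \left(-699\right) \left(- \frac{1069833}{4958}\right) = \frac{747813267}{4958}$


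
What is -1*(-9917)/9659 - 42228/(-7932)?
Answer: 40545158/6384599 ≈ 6.3505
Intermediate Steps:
-1*(-9917)/9659 - 42228/(-7932) = 9917*(1/9659) - 42228*(-1/7932) = 9917/9659 + 3519/661 = 40545158/6384599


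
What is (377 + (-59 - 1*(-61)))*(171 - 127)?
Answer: 16676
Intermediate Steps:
(377 + (-59 - 1*(-61)))*(171 - 127) = (377 + (-59 + 61))*44 = (377 + 2)*44 = 379*44 = 16676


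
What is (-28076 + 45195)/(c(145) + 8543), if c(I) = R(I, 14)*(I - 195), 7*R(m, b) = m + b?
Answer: 6307/2729 ≈ 2.3111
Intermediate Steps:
R(m, b) = b/7 + m/7 (R(m, b) = (m + b)/7 = (b + m)/7 = b/7 + m/7)
c(I) = (-195 + I)*(2 + I/7) (c(I) = ((1/7)*14 + I/7)*(I - 195) = (2 + I/7)*(-195 + I) = (-195 + I)*(2 + I/7))
(-28076 + 45195)/(c(145) + 8543) = (-28076 + 45195)/((-195 + 145)*(14 + 145)/7 + 8543) = 17119/((1/7)*(-50)*159 + 8543) = 17119/(-7950/7 + 8543) = 17119/(51851/7) = 17119*(7/51851) = 6307/2729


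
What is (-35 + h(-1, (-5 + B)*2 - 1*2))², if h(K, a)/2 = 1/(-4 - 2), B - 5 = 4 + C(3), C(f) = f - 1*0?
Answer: 11236/9 ≈ 1248.4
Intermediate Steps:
C(f) = f (C(f) = f + 0 = f)
B = 12 (B = 5 + (4 + 3) = 5 + 7 = 12)
h(K, a) = -⅓ (h(K, a) = 2/(-4 - 2) = 2/(-6) = 2*(-⅙) = -⅓)
(-35 + h(-1, (-5 + B)*2 - 1*2))² = (-35 - ⅓)² = (-106/3)² = 11236/9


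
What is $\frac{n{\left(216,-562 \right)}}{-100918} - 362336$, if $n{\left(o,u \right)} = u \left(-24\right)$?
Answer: $- \frac{18283118968}{50459} \approx -3.6234 \cdot 10^{5}$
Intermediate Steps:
$n{\left(o,u \right)} = - 24 u$
$\frac{n{\left(216,-562 \right)}}{-100918} - 362336 = \frac{\left(-24\right) \left(-562\right)}{-100918} - 362336 = 13488 \left(- \frac{1}{100918}\right) - 362336 = - \frac{6744}{50459} - 362336 = - \frac{18283118968}{50459}$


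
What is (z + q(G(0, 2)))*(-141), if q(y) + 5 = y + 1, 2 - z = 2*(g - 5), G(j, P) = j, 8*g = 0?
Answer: -1128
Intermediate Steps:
g = 0 (g = (1/8)*0 = 0)
z = 12 (z = 2 - 2*(0 - 5) = 2 - 2*(-5) = 2 - 1*(-10) = 2 + 10 = 12)
q(y) = -4 + y (q(y) = -5 + (y + 1) = -5 + (1 + y) = -4 + y)
(z + q(G(0, 2)))*(-141) = (12 + (-4 + 0))*(-141) = (12 - 4)*(-141) = 8*(-141) = -1128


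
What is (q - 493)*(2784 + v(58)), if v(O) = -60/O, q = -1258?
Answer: -141316206/29 ≈ -4.8730e+6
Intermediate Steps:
(q - 493)*(2784 + v(58)) = (-1258 - 493)*(2784 - 60/58) = -1751*(2784 - 60*1/58) = -1751*(2784 - 30/29) = -1751*80706/29 = -141316206/29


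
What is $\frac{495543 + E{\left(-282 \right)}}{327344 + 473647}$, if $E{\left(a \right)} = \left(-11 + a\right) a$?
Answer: $\frac{64241}{88999} \approx 0.72182$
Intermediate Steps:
$E{\left(a \right)} = a \left(-11 + a\right)$
$\frac{495543 + E{\left(-282 \right)}}{327344 + 473647} = \frac{495543 - 282 \left(-11 - 282\right)}{327344 + 473647} = \frac{495543 - -82626}{800991} = \left(495543 + 82626\right) \frac{1}{800991} = 578169 \cdot \frac{1}{800991} = \frac{64241}{88999}$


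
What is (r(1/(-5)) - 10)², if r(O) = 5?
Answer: 25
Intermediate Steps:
(r(1/(-5)) - 10)² = (5 - 10)² = (-5)² = 25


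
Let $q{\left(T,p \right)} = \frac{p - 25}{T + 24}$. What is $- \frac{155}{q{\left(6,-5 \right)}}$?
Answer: $155$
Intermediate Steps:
$q{\left(T,p \right)} = \frac{-25 + p}{24 + T}$
$- \frac{155}{q{\left(6,-5 \right)}} = - \frac{155}{\frac{1}{24 + 6} \left(-25 - 5\right)} = - \frac{155}{\frac{1}{30} \left(-30\right)} = - \frac{155}{-1} = \left(-155\right) \left(-1\right) = 155$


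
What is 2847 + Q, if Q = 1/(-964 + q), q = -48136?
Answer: 139787699/49100 ≈ 2847.0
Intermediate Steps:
Q = -1/49100 (Q = 1/(-964 - 48136) = 1/(-49100) = -1/49100 ≈ -2.0367e-5)
2847 + Q = 2847 - 1/49100 = 139787699/49100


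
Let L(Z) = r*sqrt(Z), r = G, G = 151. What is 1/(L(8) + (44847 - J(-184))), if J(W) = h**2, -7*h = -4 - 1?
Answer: 53838211/2414235799438 - 362551*sqrt(2)/2414235799438 ≈ 2.2088e-5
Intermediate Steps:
h = 5/7 (h = -(-4 - 1)/7 = -1/7*(-5) = 5/7 ≈ 0.71429)
r = 151
L(Z) = 151*sqrt(Z)
J(W) = 25/49 (J(W) = (5/7)**2 = 25/49)
1/(L(8) + (44847 - J(-184))) = 1/(151*sqrt(8) + (44847 - 1*25/49)) = 1/(151*(2*sqrt(2)) + (44847 - 25/49)) = 1/(302*sqrt(2) + 2197478/49) = 1/(2197478/49 + 302*sqrt(2))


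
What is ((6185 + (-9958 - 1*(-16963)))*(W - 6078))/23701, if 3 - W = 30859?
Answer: -487159460/23701 ≈ -20554.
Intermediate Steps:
W = -30856 (W = 3 - 1*30859 = 3 - 30859 = -30856)
((6185 + (-9958 - 1*(-16963)))*(W - 6078))/23701 = ((6185 + (-9958 - 1*(-16963)))*(-30856 - 6078))/23701 = ((6185 + (-9958 + 16963))*(-36934))*(1/23701) = ((6185 + 7005)*(-36934))*(1/23701) = (13190*(-36934))*(1/23701) = -487159460*1/23701 = -487159460/23701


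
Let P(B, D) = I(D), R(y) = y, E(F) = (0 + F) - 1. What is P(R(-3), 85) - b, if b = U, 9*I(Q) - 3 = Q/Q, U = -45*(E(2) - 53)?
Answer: -21056/9 ≈ -2339.6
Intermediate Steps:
E(F) = -1 + F (E(F) = F - 1 = -1 + F)
U = 2340 (U = -45*((-1 + 2) - 53) = -45*(1 - 53) = -45*(-52) = 2340)
I(Q) = 4/9 (I(Q) = ⅓ + (Q/Q)/9 = ⅓ + (⅑)*1 = ⅓ + ⅑ = 4/9)
P(B, D) = 4/9
b = 2340
P(R(-3), 85) - b = 4/9 - 1*2340 = 4/9 - 2340 = -21056/9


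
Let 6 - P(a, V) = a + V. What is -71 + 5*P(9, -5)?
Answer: -61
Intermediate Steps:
P(a, V) = 6 - V - a (P(a, V) = 6 - (a + V) = 6 - (V + a) = 6 + (-V - a) = 6 - V - a)
-71 + 5*P(9, -5) = -71 + 5*(6 - 1*(-5) - 1*9) = -71 + 5*(6 + 5 - 9) = -71 + 5*2 = -71 + 10 = -61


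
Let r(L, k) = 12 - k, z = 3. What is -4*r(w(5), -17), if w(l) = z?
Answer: -116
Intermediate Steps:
w(l) = 3
-4*r(w(5), -17) = -4*(12 - 1*(-17)) = -4*(12 + 17) = -4*29 = -116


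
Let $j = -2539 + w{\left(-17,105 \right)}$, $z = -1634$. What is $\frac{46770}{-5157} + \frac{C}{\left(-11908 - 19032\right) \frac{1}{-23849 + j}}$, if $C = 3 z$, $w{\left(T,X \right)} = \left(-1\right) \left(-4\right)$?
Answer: $- \frac{3276590194}{782145} \approx -4189.2$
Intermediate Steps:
$w{\left(T,X \right)} = 4$
$j = -2535$ ($j = -2539 + 4 = -2535$)
$C = -4902$ ($C = 3 \left(-1634\right) = -4902$)
$\frac{46770}{-5157} + \frac{C}{\left(-11908 - 19032\right) \frac{1}{-23849 + j}} = \frac{46770}{-5157} - \frac{4902}{\left(-11908 - 19032\right) \frac{1}{-23849 - 2535}} = 46770 \left(- \frac{1}{5157}\right) - \frac{4902}{\left(-30940\right) \frac{1}{-26384}} = - \frac{15590}{1719} - \frac{4902}{\left(-30940\right) \left(- \frac{1}{26384}\right)} = - \frac{15590}{1719} - \frac{4902}{\frac{455}{388}} = - \frac{15590}{1719} - \frac{1901976}{455} = - \frac{3276590194}{782145}$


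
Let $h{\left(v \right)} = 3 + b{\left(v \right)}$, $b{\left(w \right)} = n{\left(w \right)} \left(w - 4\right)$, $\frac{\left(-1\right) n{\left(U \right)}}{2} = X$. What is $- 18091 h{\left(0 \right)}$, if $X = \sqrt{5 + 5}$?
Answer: $-54273 - 144728 \sqrt{10} \approx -5.1194 \cdot 10^{5}$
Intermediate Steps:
$X = \sqrt{10} \approx 3.1623$
$n{\left(U \right)} = - 2 \sqrt{10}$
$b{\left(w \right)} = - 2 \sqrt{10} \left(-4 + w\right)$ ($b{\left(w \right)} = - 2 \sqrt{10} \left(w - 4\right) = - 2 \sqrt{10} \left(-4 + w\right)$)
$h{\left(v \right)} = 3 + 2 \sqrt{10} \left(4 - v\right)$
$- 18091 h{\left(0 \right)} = - 18091 \left(3 + 2 \sqrt{10} \left(4 - 0\right)\right) = - 18091 \left(3 + 2 \sqrt{10} \left(4 + 0\right)\right) = - 18091 \left(3 + 2 \sqrt{10} \cdot 4\right) = - 18091 \left(3 + 8 \sqrt{10}\right) = -54273 - 144728 \sqrt{10}$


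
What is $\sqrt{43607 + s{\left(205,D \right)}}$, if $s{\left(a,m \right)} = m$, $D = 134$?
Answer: $\sqrt{43741} \approx 209.14$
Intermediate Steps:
$\sqrt{43607 + s{\left(205,D \right)}} = \sqrt{43607 + 134} = \sqrt{43741}$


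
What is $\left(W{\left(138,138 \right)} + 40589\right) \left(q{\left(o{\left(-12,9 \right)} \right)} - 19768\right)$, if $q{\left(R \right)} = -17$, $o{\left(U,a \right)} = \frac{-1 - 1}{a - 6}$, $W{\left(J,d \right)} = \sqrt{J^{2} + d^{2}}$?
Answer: $-803053365 - 2730330 \sqrt{2} \approx -8.0692 \cdot 10^{8}$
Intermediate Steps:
$o{\left(U,a \right)} = - \frac{2}{-6 + a}$
$\left(W{\left(138,138 \right)} + 40589\right) \left(q{\left(o{\left(-12,9 \right)} \right)} - 19768\right) = \left(\sqrt{138^{2} + 138^{2}} + 40589\right) \left(-17 - 19768\right) = \left(\sqrt{19044 + 19044} + 40589\right) \left(-19785\right) = \left(\sqrt{38088} + 40589\right) \left(-19785\right) = \left(138 \sqrt{2} + 40589\right) \left(-19785\right) = \left(40589 + 138 \sqrt{2}\right) \left(-19785\right) = -803053365 - 2730330 \sqrt{2}$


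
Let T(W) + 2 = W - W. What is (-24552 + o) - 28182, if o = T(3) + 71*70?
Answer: -47766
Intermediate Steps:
T(W) = -2 (T(W) = -2 + (W - W) = -2 + 0 = -2)
o = 4968 (o = -2 + 71*70 = -2 + 4970 = 4968)
(-24552 + o) - 28182 = (-24552 + 4968) - 28182 = -19584 - 28182 = -47766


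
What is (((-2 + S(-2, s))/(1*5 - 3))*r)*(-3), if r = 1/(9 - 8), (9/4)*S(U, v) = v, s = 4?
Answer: 1/3 ≈ 0.33333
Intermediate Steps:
S(U, v) = 4*v/9
r = 1 (r = 1/1 = 1)
(((-2 + S(-2, s))/(1*5 - 3))*r)*(-3) = (((-2 + (4/9)*4)/(1*5 - 3))*1)*(-3) = (((-2 + 16/9)/(5 - 3))*1)*(-3) = (-2/9/2*1)*(-3) = (-2/9*1/2*1)*(-3) = -1/9*1*(-3) = -1/9*(-3) = 1/3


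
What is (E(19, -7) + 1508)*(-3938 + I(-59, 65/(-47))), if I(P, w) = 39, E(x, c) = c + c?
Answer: -5825106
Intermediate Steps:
E(x, c) = 2*c
(E(19, -7) + 1508)*(-3938 + I(-59, 65/(-47))) = (2*(-7) + 1508)*(-3938 + 39) = (-14 + 1508)*(-3899) = 1494*(-3899) = -5825106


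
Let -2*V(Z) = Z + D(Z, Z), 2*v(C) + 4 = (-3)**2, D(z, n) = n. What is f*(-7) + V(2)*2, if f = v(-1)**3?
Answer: -907/8 ≈ -113.38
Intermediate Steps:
v(C) = 5/2 (v(C) = -2 + (1/2)*(-3)**2 = -2 + (1/2)*9 = -2 + 9/2 = 5/2)
V(Z) = -Z (V(Z) = -(Z + Z)/2 = -Z)
f = 125/8 (f = (5/2)**3 = 125/8 ≈ 15.625)
f*(-7) + V(2)*2 = (125/8)*(-7) - 1*2*2 = -875/8 - 2*2 = -875/8 - 4 = -907/8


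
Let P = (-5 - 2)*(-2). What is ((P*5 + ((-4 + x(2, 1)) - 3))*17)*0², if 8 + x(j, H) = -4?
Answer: 0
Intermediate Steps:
x(j, H) = -12 (x(j, H) = -8 - 4 = -12)
P = 14 (P = -7*(-2) = 14)
((P*5 + ((-4 + x(2, 1)) - 3))*17)*0² = ((14*5 + ((-4 - 12) - 3))*17)*0² = ((70 + (-16 - 3))*17)*0 = ((70 - 19)*17)*0 = (51*17)*0 = 867*0 = 0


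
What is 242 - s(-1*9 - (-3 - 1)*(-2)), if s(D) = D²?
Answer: -47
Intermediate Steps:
242 - s(-1*9 - (-3 - 1)*(-2)) = 242 - (-1*9 - (-3 - 1)*(-2))² = 242 - (-9 - (-4)*(-2))² = 242 - (-9 - 1*8)² = 242 - (-9 - 8)² = 242 - 1*(-17)² = 242 - 1*289 = 242 - 289 = -47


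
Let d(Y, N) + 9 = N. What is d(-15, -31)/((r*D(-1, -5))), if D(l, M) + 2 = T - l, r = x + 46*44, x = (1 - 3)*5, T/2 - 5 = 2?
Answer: -20/13091 ≈ -0.0015278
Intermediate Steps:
T = 14 (T = 10 + 2*2 = 10 + 4 = 14)
d(Y, N) = -9 + N
x = -10 (x = -2*5 = -10)
r = 2014 (r = -10 + 46*44 = -10 + 2024 = 2014)
D(l, M) = 12 - l (D(l, M) = -2 + (14 - l) = 12 - l)
d(-15, -31)/((r*D(-1, -5))) = (-9 - 31)/((2014*(12 - 1*(-1)))) = -40*1/(2014*(12 + 1)) = -40/(2014*13) = -40/26182 = -40*1/26182 = -20/13091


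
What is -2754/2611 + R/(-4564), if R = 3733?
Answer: -455431/243196 ≈ -1.8727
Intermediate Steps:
-2754/2611 + R/(-4564) = -2754/2611 + 3733/(-4564) = -2754*1/2611 + 3733*(-1/4564) = -2754/2611 - 3733/4564 = -455431/243196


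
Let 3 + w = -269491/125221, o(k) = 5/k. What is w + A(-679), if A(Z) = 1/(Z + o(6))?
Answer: -2625882952/509524249 ≈ -5.1536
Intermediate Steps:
w = -645154/125221 (w = -3 - 269491/125221 = -645154/125221 ≈ -5.1521)
A(Z) = 1/(5/6 + Z) (A(Z) = 1/(Z + 5/6) = 1/(5/6 + Z))
w + A(-679) = -645154/125221 + 6/(5 + 6*(-679)) = -645154/125221 + 6/(5 - 4074) = -645154/125221 + 6/(-4069) = -645154/125221 + 6*(-1/4069) = -645154/125221 - 6/4069 = -2625882952/509524249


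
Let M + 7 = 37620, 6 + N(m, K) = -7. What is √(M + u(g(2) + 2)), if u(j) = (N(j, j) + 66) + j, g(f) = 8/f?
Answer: 2*√9418 ≈ 194.09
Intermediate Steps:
N(m, K) = -13 (N(m, K) = -6 - 7 = -13)
M = 37613 (M = -7 + 37620 = 37613)
u(j) = 53 + j (u(j) = (-13 + 66) + j = 53 + j)
√(M + u(g(2) + 2)) = √(37613 + (53 + (8/2 + 2))) = √(37613 + (53 + (8*(½) + 2))) = √(37613 + (53 + (4 + 2))) = √(37613 + (53 + 6)) = √(37613 + 59) = √37672 = 2*√9418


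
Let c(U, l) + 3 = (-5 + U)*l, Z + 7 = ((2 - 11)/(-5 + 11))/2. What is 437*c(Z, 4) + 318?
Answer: -23280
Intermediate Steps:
Z = -31/4 (Z = -7 + ((2 - 11)/(-5 + 11))/2 = -7 - 9/6*(½) = -7 - 9*⅙*(½) = -7 - 3/2*½ = -7 - ¾ = -31/4 ≈ -7.7500)
c(U, l) = -3 + l*(-5 + U) (c(U, l) = -3 + (-5 + U)*l = -3 + l*(-5 + U))
437*c(Z, 4) + 318 = 437*(-3 - 5*4 - 31/4*4) + 318 = 437*(-3 - 20 - 31) + 318 = 437*(-54) + 318 = -23598 + 318 = -23280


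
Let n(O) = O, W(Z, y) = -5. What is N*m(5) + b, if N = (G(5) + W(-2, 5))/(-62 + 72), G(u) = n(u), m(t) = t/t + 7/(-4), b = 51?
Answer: 51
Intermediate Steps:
m(t) = -3/4 (m(t) = 1 + 7*(-1/4) = 1 - 7/4 = -3/4)
G(u) = u
N = 0 (N = (5 - 5)/(-62 + 72) = 0/10 = 0*(1/10) = 0)
N*m(5) + b = 0*(-3/4) + 51 = 0 + 51 = 51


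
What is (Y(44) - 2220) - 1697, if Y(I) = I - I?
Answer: -3917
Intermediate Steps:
Y(I) = 0
(Y(44) - 2220) - 1697 = (0 - 2220) - 1697 = -2220 - 1697 = -3917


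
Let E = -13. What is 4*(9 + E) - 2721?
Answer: -2737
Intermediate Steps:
4*(9 + E) - 2721 = 4*(9 - 13) - 2721 = 4*(-4) - 2721 = -16 - 2721 = -2737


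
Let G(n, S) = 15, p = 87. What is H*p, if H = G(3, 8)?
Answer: 1305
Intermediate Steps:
H = 15
H*p = 15*87 = 1305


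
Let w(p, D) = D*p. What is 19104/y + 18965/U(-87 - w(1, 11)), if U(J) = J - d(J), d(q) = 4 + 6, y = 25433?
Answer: -480273613/2746764 ≈ -174.85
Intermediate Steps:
d(q) = 10
U(J) = -10 + J (U(J) = J - 1*10 = J - 10 = -10 + J)
19104/y + 18965/U(-87 - w(1, 11)) = 19104/25433 + 18965/(-10 + (-87 - 11)) = 19104/25433 + 18965/(-10 - 98) = 19104/25433 + 18965/(-108) = 19104/25433 + 18965*(-1/108) = 19104/25433 - 18965/108 = -480273613/2746764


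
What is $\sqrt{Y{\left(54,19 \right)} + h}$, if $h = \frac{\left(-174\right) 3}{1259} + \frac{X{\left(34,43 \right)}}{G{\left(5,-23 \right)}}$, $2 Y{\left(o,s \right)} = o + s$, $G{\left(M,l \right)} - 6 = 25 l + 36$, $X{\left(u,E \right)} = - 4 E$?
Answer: $\frac{5 \sqrt{2623153591162}}{1342094} \approx 6.0339$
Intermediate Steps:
$G{\left(M,l \right)} = 42 + 25 l$ ($G{\left(M,l \right)} = 6 + \left(25 l + 36\right) = 6 + \left(36 + 25 l\right) = 42 + 25 l$)
$Y{\left(o,s \right)} = \frac{o}{2} + \frac{s}{2}$ ($Y{\left(o,s \right)} = \frac{o + s}{2} = \frac{o}{2} + \frac{s}{2}$)
$h = - \frac{61678}{671047}$ ($h = \frac{\left(-174\right) 3}{1259} + \frac{\left(-4\right) 43}{42 + 25 \left(-23\right)} = \left(-522\right) \frac{1}{1259} - \frac{172}{42 - 575} = - \frac{522}{1259} - \frac{172}{-533} = - \frac{522}{1259} - - \frac{172}{533} = - \frac{522}{1259} + \frac{172}{533} = - \frac{61678}{671047} \approx -0.091913$)
$\sqrt{Y{\left(54,19 \right)} + h} = \sqrt{\left(\frac{1}{2} \cdot 54 + \frac{1}{2} \cdot 19\right) - \frac{61678}{671047}} = \sqrt{\left(27 + \frac{19}{2}\right) - \frac{61678}{671047}} = \sqrt{\frac{73}{2} - \frac{61678}{671047}} = \sqrt{\frac{48863075}{1342094}} = \frac{5 \sqrt{2623153591162}}{1342094}$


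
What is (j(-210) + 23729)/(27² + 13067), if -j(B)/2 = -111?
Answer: 23951/13796 ≈ 1.7361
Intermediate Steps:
j(B) = 222 (j(B) = -2*(-111) = 222)
(j(-210) + 23729)/(27² + 13067) = (222 + 23729)/(27² + 13067) = 23951/(729 + 13067) = 23951/13796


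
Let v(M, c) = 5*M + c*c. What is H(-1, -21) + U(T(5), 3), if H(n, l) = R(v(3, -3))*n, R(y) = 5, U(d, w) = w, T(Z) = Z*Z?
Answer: -2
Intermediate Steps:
v(M, c) = c² + 5*M (v(M, c) = 5*M + c² = c² + 5*M)
T(Z) = Z²
H(n, l) = 5*n
H(-1, -21) + U(T(5), 3) = 5*(-1) + 3 = -5 + 3 = -2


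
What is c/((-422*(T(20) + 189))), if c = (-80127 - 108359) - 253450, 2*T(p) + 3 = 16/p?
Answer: 2209680/396469 ≈ 5.5734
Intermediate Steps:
T(p) = -3/2 + 8/p (T(p) = -3/2 + (16/p)/2 = -3/2 + 8/p)
c = -441936 (c = -188486 - 253450 = -441936)
c/((-422*(T(20) + 189))) = -441936*(-1/(422*((-3/2 + 8/20) + 189))) = -441936*(-1/(422*((-3/2 + 8*(1/20)) + 189))) = -441936*(-1/(422*((-3/2 + ⅖) + 189))) = -441936*(-1/(422*(-11/10 + 189))) = -441936/((-422*1879/10)) = -441936/(-396469/5) = -441936*(-5/396469) = 2209680/396469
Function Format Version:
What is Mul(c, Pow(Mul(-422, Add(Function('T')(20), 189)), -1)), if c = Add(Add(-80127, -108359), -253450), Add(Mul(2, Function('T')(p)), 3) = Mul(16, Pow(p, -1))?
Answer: Rational(2209680, 396469) ≈ 5.5734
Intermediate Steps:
Function('T')(p) = Add(Rational(-3, 2), Mul(8, Pow(p, -1))) (Function('T')(p) = Add(Rational(-3, 2), Mul(Rational(1, 2), Mul(16, Pow(p, -1)))) = Add(Rational(-3, 2), Mul(8, Pow(p, -1))))
c = -441936 (c = Add(-188486, -253450) = -441936)
Mul(c, Pow(Mul(-422, Add(Function('T')(20), 189)), -1)) = Mul(-441936, Pow(Mul(-422, Add(Add(Rational(-3, 2), Mul(8, Pow(20, -1))), 189)), -1)) = Mul(-441936, Pow(Mul(-422, Add(Add(Rational(-3, 2), Mul(8, Rational(1, 20))), 189)), -1)) = Mul(-441936, Pow(Mul(-422, Add(Add(Rational(-3, 2), Rational(2, 5)), 189)), -1)) = Mul(-441936, Pow(Mul(-422, Add(Rational(-11, 10), 189)), -1)) = Mul(-441936, Pow(Mul(-422, Rational(1879, 10)), -1)) = Mul(-441936, Pow(Rational(-396469, 5), -1)) = Mul(-441936, Rational(-5, 396469)) = Rational(2209680, 396469)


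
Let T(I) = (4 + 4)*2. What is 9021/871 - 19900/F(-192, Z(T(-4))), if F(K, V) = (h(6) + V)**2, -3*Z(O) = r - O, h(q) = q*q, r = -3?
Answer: -10496391/14048359 ≈ -0.74716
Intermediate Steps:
T(I) = 16 (T(I) = 8*2 = 16)
h(q) = q**2
Z(O) = 1 + O/3 (Z(O) = -(-3 - O)/3 = 1 + O/3)
F(K, V) = (36 + V)**2 (F(K, V) = (6**2 + V)**2 = (36 + V)**2)
9021/871 - 19900/F(-192, Z(T(-4))) = 9021/871 - 19900/(36 + (1 + (1/3)*16))**2 = 9021*(1/871) - 19900/(36 + (1 + 16/3))**2 = 9021/871 - 19900/(36 + 19/3)**2 = 9021/871 - 19900/((127/3)**2) = 9021/871 - 19900/16129/9 = 9021/871 - 19900*9/16129 = 9021/871 - 179100/16129 = -10496391/14048359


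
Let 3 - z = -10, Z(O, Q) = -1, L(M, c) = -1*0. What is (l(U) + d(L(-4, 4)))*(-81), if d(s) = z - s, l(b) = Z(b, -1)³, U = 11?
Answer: -972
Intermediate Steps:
L(M, c) = 0
l(b) = -1 (l(b) = (-1)³ = -1)
z = 13 (z = 3 - 1*(-10) = 3 + 10 = 13)
d(s) = 13 - s
(l(U) + d(L(-4, 4)))*(-81) = (-1 + (13 - 1*0))*(-81) = (-1 + (13 + 0))*(-81) = (-1 + 13)*(-81) = 12*(-81) = -972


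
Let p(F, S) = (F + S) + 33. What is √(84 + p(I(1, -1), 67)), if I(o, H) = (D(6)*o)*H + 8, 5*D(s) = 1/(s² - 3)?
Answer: √5227035/165 ≈ 13.856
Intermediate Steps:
D(s) = 1/(5*(-3 + s²)) (D(s) = 1/(5*(s² - 3)) = 1/(5*(-3 + s²)))
I(o, H) = 8 + H*o/165 (I(o, H) = ((1/(5*(-3 + 6²)))*o)*H + 8 = ((1/(5*(-3 + 36)))*o)*H + 8 = (((⅕)/33)*o)*H + 8 = (((⅕)*(1/33))*o)*H + 8 = (o/165)*H + 8 = H*o/165 + 8 = 8 + H*o/165)
p(F, S) = 33 + F + S
√(84 + p(I(1, -1), 67)) = √(84 + (33 + (8 + (1/165)*(-1)*1) + 67)) = √(84 + (33 + (8 - 1/165) + 67)) = √(84 + (33 + 1319/165 + 67)) = √(84 + 17819/165) = √(31679/165) = √5227035/165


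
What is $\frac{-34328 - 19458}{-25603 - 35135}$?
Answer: $\frac{26893}{30369} \approx 0.88554$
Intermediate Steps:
$\frac{-34328 - 19458}{-25603 - 35135} = - \frac{53786}{-25603 - 35135} = - \frac{53786}{-60738} = \left(-53786\right) \left(- \frac{1}{60738}\right) = \frac{26893}{30369}$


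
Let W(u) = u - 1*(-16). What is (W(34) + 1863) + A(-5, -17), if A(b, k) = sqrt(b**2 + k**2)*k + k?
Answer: 1896 - 17*sqrt(314) ≈ 1594.8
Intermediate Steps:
W(u) = 16 + u (W(u) = u + 16 = 16 + u)
A(b, k) = k + k*sqrt(b**2 + k**2) (A(b, k) = k*sqrt(b**2 + k**2) + k = k + k*sqrt(b**2 + k**2))
(W(34) + 1863) + A(-5, -17) = ((16 + 34) + 1863) - 17*(1 + sqrt((-5)**2 + (-17)**2)) = (50 + 1863) - 17*(1 + sqrt(25 + 289)) = 1913 - 17*(1 + sqrt(314)) = 1913 + (-17 - 17*sqrt(314)) = 1896 - 17*sqrt(314)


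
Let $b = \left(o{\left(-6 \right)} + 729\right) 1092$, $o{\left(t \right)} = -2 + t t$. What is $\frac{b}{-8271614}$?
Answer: $- \frac{32046}{318139} \approx -0.10073$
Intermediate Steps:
$o{\left(t \right)} = -2 + t^{2}$
$b = 833196$ ($b = \left(\left(-2 + \left(-6\right)^{2}\right) + 729\right) 1092 = \left(\left(-2 + 36\right) + 729\right) 1092 = \left(34 + 729\right) 1092 = 763 \cdot 1092 = 833196$)
$\frac{b}{-8271614} = \frac{833196}{-8271614} = 833196 \left(- \frac{1}{8271614}\right) = - \frac{32046}{318139}$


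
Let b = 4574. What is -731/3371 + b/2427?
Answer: 13644817/8181417 ≈ 1.6678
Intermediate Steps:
-731/3371 + b/2427 = -731/3371 + 4574/2427 = 13644817/8181417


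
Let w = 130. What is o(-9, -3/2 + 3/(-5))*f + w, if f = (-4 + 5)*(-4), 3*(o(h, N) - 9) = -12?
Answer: 110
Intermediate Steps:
o(h, N) = 5 (o(h, N) = 9 + (⅓)*(-12) = 9 - 4 = 5)
f = -4 (f = 1*(-4) = -4)
o(-9, -3/2 + 3/(-5))*f + w = 5*(-4) + 130 = -20 + 130 = 110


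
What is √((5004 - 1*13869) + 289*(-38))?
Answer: I*√19847 ≈ 140.88*I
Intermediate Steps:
√((5004 - 1*13869) + 289*(-38)) = √((5004 - 13869) - 10982) = √(-8865 - 10982) = √(-19847) = I*√19847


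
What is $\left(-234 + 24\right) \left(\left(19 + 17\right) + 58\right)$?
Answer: $-19740$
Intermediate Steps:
$\left(-234 + 24\right) \left(\left(19 + 17\right) + 58\right) = - 210 \left(36 + 58\right) = \left(-210\right) 94 = -19740$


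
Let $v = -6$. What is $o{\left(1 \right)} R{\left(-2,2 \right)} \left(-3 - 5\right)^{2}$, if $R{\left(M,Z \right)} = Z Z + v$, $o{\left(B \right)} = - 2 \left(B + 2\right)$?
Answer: $768$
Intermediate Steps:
$o{\left(B \right)} = -4 - 2 B$ ($o{\left(B \right)} = - 2 \left(2 + B\right) = -4 - 2 B$)
$R{\left(M,Z \right)} = -6 + Z^{2}$ ($R{\left(M,Z \right)} = Z Z - 6 = Z^{2} - 6 = -6 + Z^{2}$)
$o{\left(1 \right)} R{\left(-2,2 \right)} \left(-3 - 5\right)^{2} = \left(-4 - 2\right) \left(-6 + 2^{2}\right) \left(-3 - 5\right)^{2} = \left(-4 - 2\right) \left(-6 + 4\right) \left(-8\right)^{2} = \left(-6\right) \left(-2\right) 64 = 12 \cdot 64 = 768$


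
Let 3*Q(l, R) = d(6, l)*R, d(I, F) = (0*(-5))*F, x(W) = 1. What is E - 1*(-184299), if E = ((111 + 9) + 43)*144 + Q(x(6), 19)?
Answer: 207771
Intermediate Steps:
d(I, F) = 0 (d(I, F) = 0*F = 0)
Q(l, R) = 0 (Q(l, R) = (0*R)/3 = (⅓)*0 = 0)
E = 23472 (E = ((111 + 9) + 43)*144 + 0 = (120 + 43)*144 + 0 = 163*144 + 0 = 23472 + 0 = 23472)
E - 1*(-184299) = 23472 - 1*(-184299) = 23472 + 184299 = 207771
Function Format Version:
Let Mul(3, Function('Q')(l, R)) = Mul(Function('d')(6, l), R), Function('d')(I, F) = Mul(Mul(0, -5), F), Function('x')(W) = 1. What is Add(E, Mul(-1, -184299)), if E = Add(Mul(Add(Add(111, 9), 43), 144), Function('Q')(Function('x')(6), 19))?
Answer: 207771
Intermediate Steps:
Function('d')(I, F) = 0 (Function('d')(I, F) = Mul(0, F) = 0)
Function('Q')(l, R) = 0 (Function('Q')(l, R) = Mul(Rational(1, 3), Mul(0, R)) = Mul(Rational(1, 3), 0) = 0)
E = 23472 (E = Add(Mul(Add(Add(111, 9), 43), 144), 0) = Add(Mul(Add(120, 43), 144), 0) = Add(Mul(163, 144), 0) = Add(23472, 0) = 23472)
Add(E, Mul(-1, -184299)) = Add(23472, Mul(-1, -184299)) = Add(23472, 184299) = 207771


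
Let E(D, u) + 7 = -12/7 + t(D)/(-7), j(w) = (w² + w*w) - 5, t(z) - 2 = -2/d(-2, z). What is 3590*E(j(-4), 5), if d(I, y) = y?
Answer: -6099410/189 ≈ -32272.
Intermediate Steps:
t(z) = 2 - 2/z
j(w) = -5 + 2*w² (j(w) = (w² + w²) - 5 = 2*w² - 5 = -5 + 2*w²)
E(D, u) = -9 + 2/(7*D) (E(D, u) = -7 + (-12/7 + (2 - 2/D)/(-7)) = -7 + (-12*⅐ + (2 - 2/D)*(-⅐)) = -7 + (-12/7 + (-2/7 + 2/(7*D))) = -7 + (-2 + 2/(7*D)) = -9 + 2/(7*D))
3590*E(j(-4), 5) = 3590*(-9 + 2/(7*(-5 + 2*(-4)²))) = 3590*(-9 + 2/(7*(-5 + 2*16))) = 3590*(-9 + 2/(7*(-5 + 32))) = 3590*(-9 + (2/7)/27) = 3590*(-9 + (2/7)*(1/27)) = 3590*(-9 + 2/189) = 3590*(-1699/189) = -6099410/189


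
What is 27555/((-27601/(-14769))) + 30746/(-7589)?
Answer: 3087569263909/209463989 ≈ 14740.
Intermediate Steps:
27555/((-27601/(-14769))) + 30746/(-7589) = 27555/((-27601*(-1/14769))) + 30746*(-1/7589) = 27555/(27601/14769) - 30746/7589 = 27555*(14769/27601) - 30746/7589 = 406959795/27601 - 30746/7589 = 3087569263909/209463989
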